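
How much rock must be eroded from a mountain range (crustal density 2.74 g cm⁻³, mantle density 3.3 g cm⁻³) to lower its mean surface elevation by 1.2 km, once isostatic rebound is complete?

7.07 km

Net drop Δ = e − u = e − e ρ_c/ρ_m = e (ρ_m − ρ_c)/ρ_m.
e = Δ ρ_m/(ρ_m − ρ_c) = 1.2 km × 3.3/0.56 = 7.07 km.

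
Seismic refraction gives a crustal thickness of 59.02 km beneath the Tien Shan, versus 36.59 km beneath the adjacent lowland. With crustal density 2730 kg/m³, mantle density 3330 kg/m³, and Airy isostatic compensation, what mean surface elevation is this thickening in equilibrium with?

Excess crust Δ = 59.02 km − 36.59 km = 22.43 km, split between elevation h and root r with h + r = Δ.
Airy balance ρ_c h = (ρ_m − ρ_c) r gives r = h ρ_c/(ρ_m − ρ_c), so h (1 + ρ_c/(ρ_m − ρ_c)) = Δ, i.e. h = Δ (ρ_m − ρ_c)/ρ_m.
h = 22.43 km × 600/3330 = 4.04 km.

4.04 km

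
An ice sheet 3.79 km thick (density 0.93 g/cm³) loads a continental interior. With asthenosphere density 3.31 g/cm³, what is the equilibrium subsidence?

For local isostatic compensation: the ice load ρ_ice t is balanced by mantle displaced below, ρ_m s.
s = t ρ_ice / ρ_m = 3.79 km × 0.93/3.31 = 1.06 km.

1.06 km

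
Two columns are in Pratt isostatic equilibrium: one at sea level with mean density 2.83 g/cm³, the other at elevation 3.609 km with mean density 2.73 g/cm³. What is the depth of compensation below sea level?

98.5 km

ρ_ref D = ρ (D + h) → D (ρ_ref − ρ) = ρ h.
D = ρ h/(ρ_ref − ρ) = 2.73 × 3.609 km/(2.83 − 2.73) = 98.5 km.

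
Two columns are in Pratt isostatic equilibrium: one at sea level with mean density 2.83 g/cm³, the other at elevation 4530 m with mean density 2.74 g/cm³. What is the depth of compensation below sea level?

138000 m

ρ_ref D = ρ (D + h) → D (ρ_ref − ρ) = ρ h.
D = ρ h/(ρ_ref − ρ) = 2.74 × 4530 m/(2.83 − 2.74) = 138000 m.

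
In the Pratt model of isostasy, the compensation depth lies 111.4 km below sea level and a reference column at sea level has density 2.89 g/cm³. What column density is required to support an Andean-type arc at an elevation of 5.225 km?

2.76 g/cm³

Pratt balance: ρ_ref D = ρ (D + h).
ρ = ρ_ref D/(D + h) = 2.89 × 111.4 km/(111.4 km + 5.225 km) = 2.76 g/cm³.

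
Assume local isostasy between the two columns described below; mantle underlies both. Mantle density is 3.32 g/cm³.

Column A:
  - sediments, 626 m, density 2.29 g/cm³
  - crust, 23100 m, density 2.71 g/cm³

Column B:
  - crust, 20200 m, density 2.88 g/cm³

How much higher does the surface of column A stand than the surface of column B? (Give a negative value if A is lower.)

For any compensation level in the mantle, the mantle terms cancel and isostasy reduces to e = (Σt_A − Σt_B) − (Σ(ρt)_A − Σ(ρt)_B) / ρ_m.
Σt_A = 23726 m; Σt_B = 20200 m; Σ(ρt)_A = 64034.54; Σ(ρt)_B = 58176 (in m·g/cm³).
e = (23726 − 20200) − (64034.54 − 58176) / 3.32 = 1760 m.

1760 m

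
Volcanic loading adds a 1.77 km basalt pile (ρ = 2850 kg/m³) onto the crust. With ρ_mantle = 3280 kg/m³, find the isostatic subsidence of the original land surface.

Subaerial loading: s = t ρ_load / ρ_m.
s = 1.77 km × 2850/3280 = 1.54 km.

1.54 km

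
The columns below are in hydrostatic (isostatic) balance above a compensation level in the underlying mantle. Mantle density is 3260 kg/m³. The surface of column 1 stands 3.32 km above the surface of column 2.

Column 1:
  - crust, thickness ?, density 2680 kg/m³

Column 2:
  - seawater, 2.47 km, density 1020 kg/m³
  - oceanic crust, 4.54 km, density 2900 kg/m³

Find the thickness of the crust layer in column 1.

31 km

Take the compensation level at the base of the deeper column (depth z_c below the surface of column 1) and equate Σ ρ_i t_i down to z_c; mantle fills any gap and the z_c terms cancel.
Column 1: x×2680 + (z_c − 0 − x)×3260
Column 2: 3.32×0 + 2.47×1020 + 4.54×2900 + (z_c − 3.32 − 7.01)×3260
The z_c×3260 term appears on both sides and cancels. Collect the known terms of each column as K = Σ(ρt)_known − 3260 × (depth of known layers): K_1 = 0 − 3260×0 = 0; K_2 = 15685.4 − 3260×(3.32 + 7.01) = −17990.4.
Balance: K_1 − x×(3260 − 2680) = K_2, so x = (K_1 − K_2)/(3260 − 2680) = 17990.4/580 = 31 km.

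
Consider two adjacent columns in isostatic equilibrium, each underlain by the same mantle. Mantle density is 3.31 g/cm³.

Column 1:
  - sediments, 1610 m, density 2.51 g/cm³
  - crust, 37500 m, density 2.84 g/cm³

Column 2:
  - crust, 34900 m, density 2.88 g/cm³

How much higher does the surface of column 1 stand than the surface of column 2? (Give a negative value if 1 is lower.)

For any compensation level in the mantle, the mantle terms cancel and isostasy reduces to e = (Σt_1 − Σt_2) − (Σ(ρt)_1 − Σ(ρt)_2) / ρ_m.
Σt_1 = 39110 m; Σt_2 = 34900 m; Σ(ρt)_1 = 110541.1; Σ(ρt)_2 = 100512 (in m·g/cm³).
e = (39110 − 34900) − (110541.1 − 100512) / 3.31 = 1180 m.

1180 m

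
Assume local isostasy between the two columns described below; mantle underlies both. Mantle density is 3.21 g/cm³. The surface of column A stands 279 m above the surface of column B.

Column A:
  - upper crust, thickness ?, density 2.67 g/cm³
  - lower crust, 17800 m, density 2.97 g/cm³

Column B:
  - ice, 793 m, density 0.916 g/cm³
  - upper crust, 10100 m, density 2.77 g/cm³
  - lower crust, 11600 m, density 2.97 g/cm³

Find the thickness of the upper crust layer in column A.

10500 m

Take the compensation level at the base of the deeper column (depth z_c below the surface of column A) and equate Σ ρ_i t_i down to z_c; mantle fills any gap and the z_c terms cancel.
Column A: x×2.67 + 17800×2.97 + (z_c − 17800 − x)×3.21
Column B: 279×0 + 793×0.916 + 10100×2.77 + 11600×2.97 + (z_c − 279 − 22493)×3.21
The z_c×3.21 term appears on both sides and cancels. Collect the known terms of each column as K = Σ(ρt)_known − 3.21 × (depth of known layers): K_A = 52866 − 3.21×17800 = −4272; K_B = 63155.388 − 3.21×(279 + 22493) = −9942.732.
Balance: K_A − x×(3.21 − 2.67) = K_B, so x = (K_A − K_B)/(3.21 − 2.67) = 5670.73/0.54 = 10500 m.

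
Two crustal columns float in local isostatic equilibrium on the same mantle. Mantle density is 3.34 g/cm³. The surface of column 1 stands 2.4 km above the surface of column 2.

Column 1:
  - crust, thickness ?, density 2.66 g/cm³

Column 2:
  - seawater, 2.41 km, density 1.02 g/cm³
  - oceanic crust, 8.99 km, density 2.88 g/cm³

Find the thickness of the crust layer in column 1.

26.1 km

Take the compensation level at the base of the deeper column (depth z_c below the surface of column 1) and equate Σ ρ_i t_i down to z_c; mantle fills any gap and the z_c terms cancel.
Column 1: x×2.66 + (z_c − 0 − x)×3.34
Column 2: 2.4×0 + 2.41×1.02 + 8.99×2.88 + (z_c − 2.4 − 11.4)×3.34
The z_c×3.34 term appears on both sides and cancels. Collect the known terms of each column as K = Σ(ρt)_known − 3.34 × (depth of known layers): K_1 = 0 − 3.34×0 = 0; K_2 = 28.3494 − 3.34×(2.4 + 11.4) = −17.7426.
Balance: K_1 − x×(3.34 − 2.66) = K_2, so x = (K_1 − K_2)/(3.34 − 2.66) = 17.7426/0.68 = 26.1 km.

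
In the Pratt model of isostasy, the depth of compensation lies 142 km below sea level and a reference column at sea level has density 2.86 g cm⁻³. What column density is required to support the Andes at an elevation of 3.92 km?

Pratt balance: ρ_ref D = ρ (D + h).
ρ = ρ_ref D/(D + h) = 2.86 × 142 km/(142 km + 3.92 km) = 2.78 g cm⁻³.

2.78 g cm⁻³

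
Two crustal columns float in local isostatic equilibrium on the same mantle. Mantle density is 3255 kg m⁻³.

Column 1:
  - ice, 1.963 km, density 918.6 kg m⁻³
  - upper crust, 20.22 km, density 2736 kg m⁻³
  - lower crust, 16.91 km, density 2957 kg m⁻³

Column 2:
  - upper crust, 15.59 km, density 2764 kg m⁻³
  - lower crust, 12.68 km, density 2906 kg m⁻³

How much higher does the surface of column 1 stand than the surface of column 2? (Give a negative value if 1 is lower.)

2.47 km

For any compensation level in the mantle, the mantle terms cancel and isostasy reduces to e = (Σt_1 − Σt_2) − (Σ(ρt)_1 − Σ(ρt)_2) / ρ_m.
Σt_1 = 39.093 km; Σt_2 = 28.27 km; Σ(ρt)_1 = 107128.002; Σ(ρt)_2 = 79938.84 (in km·kg m⁻³).
e = (39.093 − 28.27) − (107128.002 − 79938.84) / 3255 = 2.47 km.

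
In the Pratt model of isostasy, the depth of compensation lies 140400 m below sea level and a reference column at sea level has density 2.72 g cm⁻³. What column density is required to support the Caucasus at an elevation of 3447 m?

2.65 g cm⁻³

Pratt balance: ρ_ref D = ρ (D + h).
ρ = ρ_ref D/(D + h) = 2.72 × 140400 m/(140400 m + 3447 m) = 2.65 g cm⁻³.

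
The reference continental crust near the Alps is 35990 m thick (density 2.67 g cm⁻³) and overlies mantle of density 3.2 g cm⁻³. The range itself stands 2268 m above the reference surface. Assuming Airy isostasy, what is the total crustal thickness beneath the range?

49700 m

Root depth r = h ρ_c / (ρ_m − ρ_c) = 2268 m × 2.67 / 0.53 = 11430 m.
Total thickness = T + h + r = 35990 m + 2268 m + 11430 m = 49700 m.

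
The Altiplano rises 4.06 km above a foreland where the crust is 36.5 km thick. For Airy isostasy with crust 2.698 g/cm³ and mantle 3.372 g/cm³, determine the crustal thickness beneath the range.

56.8 km

Root depth r = h ρ_c / (ρ_m − ρ_c) = 4.06 km × 2.698 / 0.674 = 16.25 km.
Total thickness = T + h + r = 36.5 km + 4.06 km + 16.25 km = 56.8 km.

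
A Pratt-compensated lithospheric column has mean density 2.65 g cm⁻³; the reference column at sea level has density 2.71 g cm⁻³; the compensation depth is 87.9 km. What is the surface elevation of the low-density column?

ρ_ref D = ρ (D + h) → h = D (ρ_ref − ρ)/ρ.
h = 87.9 km × (2.71 − 2.65)/2.65 = 1.99 km.

1.99 km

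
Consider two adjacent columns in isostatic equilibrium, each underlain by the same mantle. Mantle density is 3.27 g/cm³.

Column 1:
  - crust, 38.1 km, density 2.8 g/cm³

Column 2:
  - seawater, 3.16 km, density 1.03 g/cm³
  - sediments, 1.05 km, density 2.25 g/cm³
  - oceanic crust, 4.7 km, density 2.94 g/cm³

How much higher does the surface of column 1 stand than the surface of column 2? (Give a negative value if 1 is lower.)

For any compensation level in the mantle, the mantle terms cancel and isostasy reduces to e = (Σt_1 − Σt_2) − (Σ(ρt)_1 − Σ(ρt)_2) / ρ_m.
Σt_1 = 38.1 km; Σt_2 = 8.91 km; Σ(ρt)_1 = 106.68; Σ(ρt)_2 = 19.4353 (in km·g/cm³).
e = (38.1 − 8.91) − (106.68 − 19.4353) / 3.27 = 2.51 km.

2.51 km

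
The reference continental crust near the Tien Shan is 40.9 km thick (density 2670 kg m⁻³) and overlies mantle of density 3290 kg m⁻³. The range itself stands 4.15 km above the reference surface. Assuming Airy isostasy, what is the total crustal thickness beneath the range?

62.9 km

Root depth r = h ρ_c / (ρ_m − ρ_c) = 4.15 km × 2670 / 620 = 17.87 km.
Total thickness = T + h + r = 40.9 km + 4.15 km + 17.87 km = 62.9 km.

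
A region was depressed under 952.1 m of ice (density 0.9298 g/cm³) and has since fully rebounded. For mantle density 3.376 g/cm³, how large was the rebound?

262 m

Removing the load lets mantle flow back in; uplift u satisfies ρ_ice t = ρ_m u.
u = t ρ_ice/ρ_m = 952.1 m × 0.9298/3.376 = 262 m.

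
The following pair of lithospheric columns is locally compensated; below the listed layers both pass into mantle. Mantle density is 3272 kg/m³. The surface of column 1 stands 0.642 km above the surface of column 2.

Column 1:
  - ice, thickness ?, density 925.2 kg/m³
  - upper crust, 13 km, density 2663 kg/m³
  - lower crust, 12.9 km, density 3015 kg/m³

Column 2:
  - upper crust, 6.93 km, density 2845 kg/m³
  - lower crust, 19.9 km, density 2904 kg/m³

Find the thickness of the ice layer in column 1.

0.49 km

Take the compensation level at the base of the deeper column (depth z_c below the surface of column 1) and equate Σ ρ_i t_i down to z_c; mantle fills any gap and the z_c terms cancel.
Column 1: x×925.2 + 13×2663 + 12.9×3015 + (z_c − 25.9 − x)×3272
Column 2: 0.642×0 + 6.93×2845 + 19.9×2904 + (z_c − 0.642 − 26.83)×3272
The z_c×3272 term appears on both sides and cancels. Collect the known terms of each column as K = Σ(ρt)_known − 3272 × (depth of known layers): K_1 = 73512.5 − 3272×25.9 = −11232.3; K_2 = 77505.45 − 3272×(0.642 + 26.83) = −12382.934.
Balance: K_1 − x×(3272 − 925.2) = K_2, so x = (K_1 − K_2)/(3272 − 925.2) = 1150.63/2346.8 = 0.49 km.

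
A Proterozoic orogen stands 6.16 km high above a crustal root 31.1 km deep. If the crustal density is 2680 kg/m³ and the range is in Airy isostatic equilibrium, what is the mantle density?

3210 kg/m³

Airy balance: ρ_c h = (ρ_m − ρ_c) r → ρ_m = ρ_c (1 + h/r).
ρ_m = 2680 × (1 + 6.16 km/31.1 km) = 3210 kg/m³.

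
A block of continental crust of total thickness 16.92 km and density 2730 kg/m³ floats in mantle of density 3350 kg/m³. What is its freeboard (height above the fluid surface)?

Floating equilibrium: submerged depth d = t ρ_obj/ρ_fluid = 16.92 km × 2730/3350 = 13.79 km.
Freeboard = t − d = 16.92 km − 13.79 km = 3.13 km.

3.13 km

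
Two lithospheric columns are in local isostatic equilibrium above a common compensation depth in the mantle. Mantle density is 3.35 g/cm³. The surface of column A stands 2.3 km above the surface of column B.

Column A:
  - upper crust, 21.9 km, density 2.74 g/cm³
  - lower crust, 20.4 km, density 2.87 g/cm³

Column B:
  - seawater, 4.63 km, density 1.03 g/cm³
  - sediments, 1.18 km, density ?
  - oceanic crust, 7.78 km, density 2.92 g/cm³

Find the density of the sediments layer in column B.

2.2 g/cm³

Take the compensation level at the base of the deeper column (depth z_c below the surface of column A) and equate Σ ρ_i t_i down to z_c; mantle fills any gap and the z_c terms cancel.
Column A: 21.9×2.74 + 20.4×2.87 + (z_c − 42.3)×3.35
Column B: 2.3×0 + 4.63×1.03 + 1.18×ρ + 7.78×2.92 + (z_c − 2.3 − 13.59)×3.35
The z_c×3.35 term appears on both sides and cancels. Collect the known terms of each column as K = Σ(ρt)_known − 3.35 × (depth of known layers): K_A = 118.554 − 3.35×42.3 = −23.151; K_B = 27.4865 − 3.35×(2.3 + 13.59) = −25.745.
Balance: K_A = K_B + 1.18×ρ, so ρ = (K_A − K_B)/1.18 = 2.594/1.18 = 2.2 g/cm³.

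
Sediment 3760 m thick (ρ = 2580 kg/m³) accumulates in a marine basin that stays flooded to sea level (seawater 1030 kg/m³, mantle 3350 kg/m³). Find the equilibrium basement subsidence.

2510 m

Submarine loading: the sediment displaces seawater, and the subsidence is in turn flooded, so s (ρ_m − ρ_w) = t (ρ_sed − ρ_w).
s = 3760 m × (2580 − 1030) / (3350 − 1030) = 2510 m.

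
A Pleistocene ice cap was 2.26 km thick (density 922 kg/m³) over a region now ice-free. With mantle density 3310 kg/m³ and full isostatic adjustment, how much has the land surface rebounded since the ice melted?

Removing the load lets mantle flow back in; uplift u satisfies ρ_ice t = ρ_m u.
u = t ρ_ice/ρ_m = 2.26 km × 922/3310 = 0.63 km.

0.63 km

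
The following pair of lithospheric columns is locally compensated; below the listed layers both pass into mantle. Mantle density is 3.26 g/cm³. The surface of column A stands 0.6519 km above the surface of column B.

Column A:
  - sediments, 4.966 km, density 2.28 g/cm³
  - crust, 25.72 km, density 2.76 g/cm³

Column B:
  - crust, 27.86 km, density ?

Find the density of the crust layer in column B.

2.7 g/cm³

Take the compensation level at the base of the deeper column (depth z_c below the surface of column A) and equate Σ ρ_i t_i down to z_c; mantle fills any gap and the z_c terms cancel.
Column A: 4.966×2.28 + 25.72×2.76 + (z_c − 30.686)×3.26
Column B: 0.6519×0 + 27.86×ρ + (z_c − 0.6519 − 27.86)×3.26
The z_c×3.26 term appears on both sides and cancels. Collect the known terms of each column as K = Σ(ρt)_known − 3.26 × (depth of known layers): K_A = 82.30968 − 3.26×30.686 = −17.72668; K_B = 0 − 3.26×(0.6519 + 27.86) = −92.948794.
Balance: K_A = K_B + 27.86×ρ, so ρ = (K_A − K_B)/27.86 = 75.2221/27.86 = 2.7 g/cm³.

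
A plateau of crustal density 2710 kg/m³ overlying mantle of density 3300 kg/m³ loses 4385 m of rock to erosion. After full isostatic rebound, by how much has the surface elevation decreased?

Rebound u = e ρ_c/ρ_m = 4385 m × 2710/3300 = 3601 m.
Net surface drop = e − u = 4385 m − 3601 m = e (ρ_m − ρ_c)/ρ_m = 784 m.

784 m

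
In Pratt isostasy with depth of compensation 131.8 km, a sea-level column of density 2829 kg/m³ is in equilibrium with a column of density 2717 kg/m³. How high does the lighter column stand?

5.43 km

ρ_ref D = ρ (D + h) → h = D (ρ_ref − ρ)/ρ.
h = 131.8 km × (2829 − 2717)/2717 = 5.43 km.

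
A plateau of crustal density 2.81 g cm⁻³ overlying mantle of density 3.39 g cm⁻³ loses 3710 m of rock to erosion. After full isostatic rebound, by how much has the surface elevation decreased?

Rebound u = e ρ_c/ρ_m = 3710 m × 2.81/3.39 = 3075 m.
Net surface drop = e − u = 3710 m − 3075 m = e (ρ_m − ρ_c)/ρ_m = 635 m.

635 m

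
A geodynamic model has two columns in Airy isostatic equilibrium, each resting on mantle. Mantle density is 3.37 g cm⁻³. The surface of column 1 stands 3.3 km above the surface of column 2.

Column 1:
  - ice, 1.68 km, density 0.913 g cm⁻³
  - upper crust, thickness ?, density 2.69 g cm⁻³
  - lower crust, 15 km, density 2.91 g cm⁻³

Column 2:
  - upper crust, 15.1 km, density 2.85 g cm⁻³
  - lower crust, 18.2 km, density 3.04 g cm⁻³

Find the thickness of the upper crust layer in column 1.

Take the compensation level at the base of the deeper column (depth z_c below the surface of column 1) and equate Σ ρ_i t_i down to z_c; mantle fills any gap and the z_c terms cancel.
Column 1: 1.68×0.913 + x×2.69 + 15×2.91 + (z_c − 16.68 − x)×3.37
Column 2: 3.3×0 + 15.1×2.85 + 18.2×3.04 + (z_c − 3.3 − 33.3)×3.37
The z_c×3.37 term appears on both sides and cancels. Collect the known terms of each column as K = Σ(ρt)_known − 3.37 × (depth of known layers): K_1 = 45.18384 − 3.37×16.68 = −11.02776; K_2 = 98.363 − 3.37×(3.3 + 33.3) = −24.979.
Balance: K_1 − x×(3.37 − 2.69) = K_2, so x = (K_1 − K_2)/(3.37 − 2.69) = 13.9512/0.68 = 20.5 km.

20.5 km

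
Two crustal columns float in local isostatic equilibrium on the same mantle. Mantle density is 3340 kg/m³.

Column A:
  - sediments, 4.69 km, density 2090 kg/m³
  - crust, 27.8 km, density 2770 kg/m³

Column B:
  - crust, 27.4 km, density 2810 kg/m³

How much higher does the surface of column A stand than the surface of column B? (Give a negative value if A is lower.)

For any compensation level in the mantle, the mantle terms cancel and isostasy reduces to e = (Σt_A − Σt_B) − (Σ(ρt)_A − Σ(ρt)_B) / ρ_m.
Σt_A = 32.49 km; Σt_B = 27.4 km; Σ(ρt)_A = 86808.1; Σ(ρt)_B = 76994 (in km·kg/m³).
e = (32.49 − 27.4) − (86808.1 − 76994) / 3340 = 2.15 km.

2.15 km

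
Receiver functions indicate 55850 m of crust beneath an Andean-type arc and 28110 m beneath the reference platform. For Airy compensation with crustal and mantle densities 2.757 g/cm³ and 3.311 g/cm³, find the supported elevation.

4640 m

Excess crust Δ = 55850 m − 28110 m = 27740 m, split between elevation h and root r with h + r = Δ.
Airy balance ρ_c h = (ρ_m − ρ_c) r gives r = h ρ_c/(ρ_m − ρ_c), so h (1 + ρ_c/(ρ_m − ρ_c)) = Δ, i.e. h = Δ (ρ_m − ρ_c)/ρ_m.
h = 27740 m × 0.554/3.311 = 4640 m.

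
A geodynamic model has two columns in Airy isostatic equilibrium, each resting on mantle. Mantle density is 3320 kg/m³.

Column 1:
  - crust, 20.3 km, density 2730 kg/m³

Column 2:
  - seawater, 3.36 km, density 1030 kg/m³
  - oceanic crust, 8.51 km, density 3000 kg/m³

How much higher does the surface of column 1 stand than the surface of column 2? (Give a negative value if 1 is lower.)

For any compensation level in the mantle, the mantle terms cancel and isostasy reduces to e = (Σt_1 − Σt_2) − (Σ(ρt)_1 − Σ(ρt)_2) / ρ_m.
Σt_1 = 20.3 km; Σt_2 = 11.87 km; Σ(ρt)_1 = 55419; Σ(ρt)_2 = 28990.8 (in km·kg/m³).
e = (20.3 − 11.87) − (55419 − 28990.8) / 3320 = 0.47 km.

0.47 km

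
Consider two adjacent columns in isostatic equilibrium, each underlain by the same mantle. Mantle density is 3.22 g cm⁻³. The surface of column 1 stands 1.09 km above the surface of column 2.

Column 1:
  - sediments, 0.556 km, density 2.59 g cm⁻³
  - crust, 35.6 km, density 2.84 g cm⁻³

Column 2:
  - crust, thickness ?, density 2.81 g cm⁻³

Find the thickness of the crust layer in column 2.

25.3 km

Take the compensation level at the base of the deeper column (depth z_c below the surface of column 1) and equate Σ ρ_i t_i down to z_c; mantle fills any gap and the z_c terms cancel.
Column 1: 0.556×2.59 + 35.6×2.84 + (z_c − 36.156)×3.22
Column 2: 1.09×0 + x×2.81 + (z_c − 1.09 − 0 − x)×3.22
The z_c×3.22 term appears on both sides and cancels. Collect the known terms of each column as K = Σ(ρt)_known − 3.22 × (depth of known layers): K_1 = 102.54404 − 3.22×36.156 = −13.87828; K_2 = 0 − 3.22×(1.09 + 0) = −3.5098.
Balance: K_1 = K_2 − x×(3.22 − 2.81), so x = (K_2 − K_1)/(3.22 − 2.81) = 10.3685/0.41 = 25.3 km.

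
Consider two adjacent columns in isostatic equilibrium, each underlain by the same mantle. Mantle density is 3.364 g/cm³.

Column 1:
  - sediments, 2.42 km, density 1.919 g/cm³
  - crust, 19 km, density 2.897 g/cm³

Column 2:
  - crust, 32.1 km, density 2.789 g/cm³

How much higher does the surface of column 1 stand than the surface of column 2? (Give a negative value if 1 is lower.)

−1.81 km

For any compensation level in the mantle, the mantle terms cancel and isostasy reduces to e = (Σt_1 − Σt_2) − (Σ(ρt)_1 − Σ(ρt)_2) / ρ_m.
Σt_1 = 21.42 km; Σt_2 = 32.1 km; Σ(ρt)_1 = 59.68698; Σ(ρt)_2 = 89.5269 (in km·g/cm³).
e = (21.42 − 32.1) − (59.68698 − 89.5269) / 3.364 = −1.81 km.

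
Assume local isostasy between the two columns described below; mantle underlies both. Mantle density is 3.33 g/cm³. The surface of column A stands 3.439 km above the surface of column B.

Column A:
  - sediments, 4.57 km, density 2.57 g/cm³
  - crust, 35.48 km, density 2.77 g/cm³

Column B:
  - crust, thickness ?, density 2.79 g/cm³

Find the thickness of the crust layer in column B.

22 km

Take the compensation level at the base of the deeper column (depth z_c below the surface of column A) and equate Σ ρ_i t_i down to z_c; mantle fills any gap and the z_c terms cancel.
Column A: 4.57×2.57 + 35.48×2.77 + (z_c − 40.05)×3.33
Column B: 3.439×0 + x×2.79 + (z_c − 3.439 − 0 − x)×3.33
The z_c×3.33 term appears on both sides and cancels. Collect the known terms of each column as K = Σ(ρt)_known − 3.33 × (depth of known layers): K_A = 110.0245 − 3.33×40.05 = −23.342; K_B = 0 − 3.33×(3.439 + 0) = −11.45187.
Balance: K_A = K_B − x×(3.33 − 2.79), so x = (K_B − K_A)/(3.33 − 2.79) = 11.8901/0.54 = 22 km.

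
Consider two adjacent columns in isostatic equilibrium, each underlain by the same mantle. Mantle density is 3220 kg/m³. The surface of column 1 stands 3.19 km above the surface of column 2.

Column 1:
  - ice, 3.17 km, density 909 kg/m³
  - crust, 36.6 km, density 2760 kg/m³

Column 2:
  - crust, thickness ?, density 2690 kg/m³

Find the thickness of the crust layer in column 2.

26.2 km

Take the compensation level at the base of the deeper column (depth z_c below the surface of column 1) and equate Σ ρ_i t_i down to z_c; mantle fills any gap and the z_c terms cancel.
Column 1: 3.17×909 + 36.6×2760 + (z_c − 39.77)×3220
Column 2: 3.19×0 + x×2690 + (z_c − 3.19 − 0 − x)×3220
The z_c×3220 term appears on both sides and cancels. Collect the known terms of each column as K = Σ(ρt)_known − 3220 × (depth of known layers): K_1 = 103897.53 − 3220×39.77 = −24161.87; K_2 = 0 − 3220×(3.19 + 0) = −10271.8.
Balance: K_1 = K_2 − x×(3220 − 2690), so x = (K_2 − K_1)/(3220 − 2690) = 13890.1/530 = 26.2 km.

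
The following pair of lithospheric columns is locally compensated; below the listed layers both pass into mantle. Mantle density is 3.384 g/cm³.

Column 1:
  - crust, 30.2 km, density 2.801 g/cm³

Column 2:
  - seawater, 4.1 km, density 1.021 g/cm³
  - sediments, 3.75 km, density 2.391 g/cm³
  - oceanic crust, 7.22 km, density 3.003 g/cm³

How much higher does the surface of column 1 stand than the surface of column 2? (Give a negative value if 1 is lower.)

0.427 km

For any compensation level in the mantle, the mantle terms cancel and isostasy reduces to e = (Σt_1 − Σt_2) − (Σ(ρt)_1 − Σ(ρt)_2) / ρ_m.
Σt_1 = 30.2 km; Σt_2 = 15.07 km; Σ(ρt)_1 = 84.5902; Σ(ρt)_2 = 34.83401 (in km·g/cm³).
e = (30.2 − 15.07) − (84.5902 − 34.83401) / 3.384 = 0.427 km.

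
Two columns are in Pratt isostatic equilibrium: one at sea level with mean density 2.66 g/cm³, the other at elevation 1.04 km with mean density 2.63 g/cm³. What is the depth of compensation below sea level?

ρ_ref D = ρ (D + h) → D (ρ_ref − ρ) = ρ h.
D = ρ h/(ρ_ref − ρ) = 2.63 × 1.04 km/(2.66 − 2.63) = 91.2 km.

91.2 km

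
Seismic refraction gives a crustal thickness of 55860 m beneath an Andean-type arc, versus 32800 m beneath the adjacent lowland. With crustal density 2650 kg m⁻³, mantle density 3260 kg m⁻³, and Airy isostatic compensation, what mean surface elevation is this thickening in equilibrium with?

4310 m

Excess crust Δ = 55860 m − 32800 m = 23060 m, split between elevation h and root r with h + r = Δ.
Airy balance ρ_c h = (ρ_m − ρ_c) r gives r = h ρ_c/(ρ_m − ρ_c), so h (1 + ρ_c/(ρ_m − ρ_c)) = Δ, i.e. h = Δ (ρ_m − ρ_c)/ρ_m.
h = 23060 m × 610/3260 = 4310 m.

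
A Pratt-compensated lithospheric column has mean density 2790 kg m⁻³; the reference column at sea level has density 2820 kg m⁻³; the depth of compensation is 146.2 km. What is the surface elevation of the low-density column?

1.57 km

ρ_ref D = ρ (D + h) → h = D (ρ_ref − ρ)/ρ.
h = 146.2 km × (2820 − 2790)/2790 = 1.57 km.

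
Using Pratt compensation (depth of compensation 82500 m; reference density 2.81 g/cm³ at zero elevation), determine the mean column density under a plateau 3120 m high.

2.71 g/cm³

Pratt balance: ρ_ref D = ρ (D + h).
ρ = ρ_ref D/(D + h) = 2.81 × 82500 m/(82500 m + 3120 m) = 2.71 g/cm³.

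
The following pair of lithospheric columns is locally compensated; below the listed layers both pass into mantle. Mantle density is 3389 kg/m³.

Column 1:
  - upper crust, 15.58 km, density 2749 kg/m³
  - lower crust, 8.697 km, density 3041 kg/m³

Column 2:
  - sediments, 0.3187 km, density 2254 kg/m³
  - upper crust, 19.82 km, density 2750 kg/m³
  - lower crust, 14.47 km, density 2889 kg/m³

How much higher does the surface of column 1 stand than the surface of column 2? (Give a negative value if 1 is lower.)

−2.14 km

For any compensation level in the mantle, the mantle terms cancel and isostasy reduces to e = (Σt_1 − Σt_2) − (Σ(ρt)_1 − Σ(ρt)_2) / ρ_m.
Σt_1 = 24.277 km; Σt_2 = 34.6087 km; Σ(ρt)_1 = 69276.997; Σ(ρt)_2 = 97027.1798 (in km·kg/m³).
e = (24.277 − 34.6087) − (69276.997 − 97027.1798) / 3389 = −2.14 km.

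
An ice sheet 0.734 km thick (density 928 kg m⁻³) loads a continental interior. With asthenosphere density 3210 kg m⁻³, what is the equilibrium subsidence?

0.212 km

In Airy isostatic equilibrium: the ice load ρ_ice t is balanced by mantle displaced below, ρ_m s.
s = t ρ_ice / ρ_m = 0.734 km × 928/3210 = 0.212 km.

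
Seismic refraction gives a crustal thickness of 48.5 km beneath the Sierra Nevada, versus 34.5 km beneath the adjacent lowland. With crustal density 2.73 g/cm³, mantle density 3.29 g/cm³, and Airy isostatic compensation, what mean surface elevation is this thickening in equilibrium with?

2.38 km

Excess crust Δ = 48.5 km − 34.5 km = 14 km, split between elevation h and root r with h + r = Δ.
Airy balance ρ_c h = (ρ_m − ρ_c) r gives r = h ρ_c/(ρ_m − ρ_c), so h (1 + ρ_c/(ρ_m − ρ_c)) = Δ, i.e. h = Δ (ρ_m − ρ_c)/ρ_m.
h = 14 km × 0.56/3.29 = 2.38 km.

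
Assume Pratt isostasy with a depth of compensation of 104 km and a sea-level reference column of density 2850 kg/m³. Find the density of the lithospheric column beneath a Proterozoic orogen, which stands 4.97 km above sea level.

2720 kg/m³

Pratt balance: ρ_ref D = ρ (D + h).
ρ = ρ_ref D/(D + h) = 2850 × 104 km/(104 km + 4.97 km) = 2720 kg/m³.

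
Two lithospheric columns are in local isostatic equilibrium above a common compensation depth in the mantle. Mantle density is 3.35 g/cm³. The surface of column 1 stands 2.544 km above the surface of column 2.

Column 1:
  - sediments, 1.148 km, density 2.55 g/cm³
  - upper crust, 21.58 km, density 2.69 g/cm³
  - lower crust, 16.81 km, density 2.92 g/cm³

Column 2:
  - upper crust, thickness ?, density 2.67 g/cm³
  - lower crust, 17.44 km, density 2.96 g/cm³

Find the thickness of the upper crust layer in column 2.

10.4 km

Take the compensation level at the base of the deeper column (depth z_c below the surface of column 1) and equate Σ ρ_i t_i down to z_c; mantle fills any gap and the z_c terms cancel.
Column 1: 1.148×2.55 + 21.58×2.69 + 16.81×2.92 + (z_c − 39.538)×3.35
Column 2: 2.544×0 + x×2.67 + 17.44×2.96 + (z_c − 2.544 − 17.44 − x)×3.35
The z_c×3.35 term appears on both sides and cancels. Collect the known terms of each column as K = Σ(ρt)_known − 3.35 × (depth of known layers): K_1 = 110.0628 − 3.35×39.538 = −22.3895; K_2 = 51.6224 − 3.35×(2.544 + 17.44) = −15.324.
Balance: K_1 = K_2 − x×(3.35 − 2.67), so x = (K_2 − K_1)/(3.35 − 2.67) = 7.0655/0.68 = 10.4 km.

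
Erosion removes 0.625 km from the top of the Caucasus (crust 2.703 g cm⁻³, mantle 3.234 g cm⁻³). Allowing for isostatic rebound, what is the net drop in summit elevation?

Rebound u = e ρ_c/ρ_m = 0.625 km × 2.703/3.234 = 0.5224 km.
Net surface drop = e − u = 0.625 km − 0.5224 km = e (ρ_m − ρ_c)/ρ_m = 0.103 km.

0.103 km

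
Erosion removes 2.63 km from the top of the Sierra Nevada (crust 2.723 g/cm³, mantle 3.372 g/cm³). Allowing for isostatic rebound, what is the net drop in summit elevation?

0.506 km

Rebound u = e ρ_c/ρ_m = 2.63 km × 2.723/3.372 = 2.124 km.
Net surface drop = e − u = 2.63 km − 2.124 km = e (ρ_m − ρ_c)/ρ_m = 0.506 km.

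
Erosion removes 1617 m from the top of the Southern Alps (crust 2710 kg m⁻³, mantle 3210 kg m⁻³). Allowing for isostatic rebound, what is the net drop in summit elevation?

Rebound u = e ρ_c/ρ_m = 1617 m × 2710/3210 = 1365 m.
Net surface drop = e − u = 1617 m − 1365 m = e (ρ_m − ρ_c)/ρ_m = 252 m.

252 m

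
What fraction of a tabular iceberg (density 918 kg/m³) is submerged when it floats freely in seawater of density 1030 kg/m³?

Submerged fraction = ρ_obj/ρ_fluid = 918/1030 = 89.1%.

89.1%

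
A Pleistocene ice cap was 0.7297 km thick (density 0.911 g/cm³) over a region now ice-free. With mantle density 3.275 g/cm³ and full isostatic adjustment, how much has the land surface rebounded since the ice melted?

Removing the load lets mantle flow back in; uplift u satisfies ρ_ice t = ρ_m u.
u = t ρ_ice/ρ_m = 0.7297 km × 0.911/3.275 = 0.203 km.

0.203 km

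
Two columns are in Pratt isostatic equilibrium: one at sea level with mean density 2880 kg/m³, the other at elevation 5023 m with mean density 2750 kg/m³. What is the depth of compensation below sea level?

106000 m

ρ_ref D = ρ (D + h) → D (ρ_ref − ρ) = ρ h.
D = ρ h/(ρ_ref − ρ) = 2750 × 5023 m/(2880 − 2750) = 106000 m.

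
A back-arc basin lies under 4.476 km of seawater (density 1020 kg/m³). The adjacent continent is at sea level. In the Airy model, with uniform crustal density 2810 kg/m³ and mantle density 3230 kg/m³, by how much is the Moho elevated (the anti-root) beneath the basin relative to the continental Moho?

In Airy isostatic equilibrium: replacing crust with seawater at the top is compensated by replacing crust with mantle at the base: d (ρ_c − ρ_w) = a (ρ_m − ρ_c).
a = d (ρ_c − ρ_w)/(ρ_m − ρ_c) = 4.476 km × 1790/420 = 19.1 km.

19.1 km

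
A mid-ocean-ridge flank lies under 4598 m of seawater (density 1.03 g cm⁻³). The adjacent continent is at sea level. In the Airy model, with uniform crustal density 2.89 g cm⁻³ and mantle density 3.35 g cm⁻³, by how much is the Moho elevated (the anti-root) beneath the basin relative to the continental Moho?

18600 m

In Airy isostatic equilibrium: replacing crust with seawater at the top is compensated by replacing crust with mantle at the base: d (ρ_c − ρ_w) = a (ρ_m − ρ_c).
a = d (ρ_c − ρ_w)/(ρ_m − ρ_c) = 4598 m × 1.86/0.46 = 18600 m.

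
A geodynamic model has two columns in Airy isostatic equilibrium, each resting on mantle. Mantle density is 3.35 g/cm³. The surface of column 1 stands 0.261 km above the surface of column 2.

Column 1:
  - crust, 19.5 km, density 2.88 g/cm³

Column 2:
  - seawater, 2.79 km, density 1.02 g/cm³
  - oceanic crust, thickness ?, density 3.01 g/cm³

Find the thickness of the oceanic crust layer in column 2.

Take the compensation level at the base of the deeper column (depth z_c below the surface of column 1) and equate Σ ρ_i t_i down to z_c; mantle fills any gap and the z_c terms cancel.
Column 1: 19.5×2.88 + (z_c − 19.5)×3.35
Column 2: 0.261×0 + 2.79×1.02 + x×3.01 + (z_c − 0.261 − 2.79 − x)×3.35
The z_c×3.35 term appears on both sides and cancels. Collect the known terms of each column as K = Σ(ρt)_known − 3.35 × (depth of known layers): K_1 = 56.16 − 3.35×19.5 = −9.165; K_2 = 2.8458 − 3.35×(0.261 + 2.79) = −7.37505.
Balance: K_1 = K_2 − x×(3.35 − 3.01), so x = (K_2 − K_1)/(3.35 − 3.01) = 1.78995/0.34 = 5.26 km.

5.26 km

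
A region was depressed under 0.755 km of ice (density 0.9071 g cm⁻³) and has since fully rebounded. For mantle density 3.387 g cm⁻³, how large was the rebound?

0.202 km

Removing the load lets mantle flow back in; uplift u satisfies ρ_ice t = ρ_m u.
u = t ρ_ice/ρ_m = 0.755 km × 0.9071/3.387 = 0.202 km.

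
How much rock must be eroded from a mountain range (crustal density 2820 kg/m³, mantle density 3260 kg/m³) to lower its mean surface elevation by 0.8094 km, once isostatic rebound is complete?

6 km

Net drop Δ = e − u = e − e ρ_c/ρ_m = e (ρ_m − ρ_c)/ρ_m.
e = Δ ρ_m/(ρ_m − ρ_c) = 0.8094 km × 3260/440 = 6 km.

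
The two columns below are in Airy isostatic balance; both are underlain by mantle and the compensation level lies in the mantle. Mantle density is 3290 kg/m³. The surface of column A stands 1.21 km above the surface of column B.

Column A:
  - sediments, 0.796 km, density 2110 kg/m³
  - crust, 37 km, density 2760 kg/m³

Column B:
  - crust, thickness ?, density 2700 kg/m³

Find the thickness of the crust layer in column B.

28.1 km

Take the compensation level at the base of the deeper column (depth z_c below the surface of column A) and equate Σ ρ_i t_i down to z_c; mantle fills any gap and the z_c terms cancel.
Column A: 0.796×2110 + 37×2760 + (z_c − 37.796)×3290
Column B: 1.21×0 + x×2700 + (z_c − 1.21 − 0 − x)×3290
The z_c×3290 term appears on both sides and cancels. Collect the known terms of each column as K = Σ(ρt)_known − 3290 × (depth of known layers): K_A = 103799.56 − 3290×37.796 = −20549.28; K_B = 0 − 3290×(1.21 + 0) = −3980.9.
Balance: K_A = K_B − x×(3290 − 2700), so x = (K_B − K_A)/(3290 − 2700) = 16568.4/590 = 28.1 km.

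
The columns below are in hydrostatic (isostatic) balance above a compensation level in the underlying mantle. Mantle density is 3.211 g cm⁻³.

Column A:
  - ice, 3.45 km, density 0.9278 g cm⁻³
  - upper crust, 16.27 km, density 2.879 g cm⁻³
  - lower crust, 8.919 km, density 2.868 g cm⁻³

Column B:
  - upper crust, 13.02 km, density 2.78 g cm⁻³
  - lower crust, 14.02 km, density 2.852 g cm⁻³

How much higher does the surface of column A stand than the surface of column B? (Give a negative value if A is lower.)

1.77 km

For any compensation level in the mantle, the mantle terms cancel and isostasy reduces to e = (Σt_A − Σt_B) − (Σ(ρt)_A − Σ(ρt)_B) / ρ_m.
Σt_A = 28.639 km; Σt_B = 27.04 km; Σ(ρt)_A = 75.621932; Σ(ρt)_B = 76.18064 (in km·g cm⁻³).
e = (28.639 − 27.04) − (75.621932 − 76.18064) / 3.211 = 1.77 km.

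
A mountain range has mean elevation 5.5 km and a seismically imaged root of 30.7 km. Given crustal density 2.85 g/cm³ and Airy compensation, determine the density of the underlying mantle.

3.36 g/cm³

Airy balance: ρ_c h = (ρ_m − ρ_c) r → ρ_m = ρ_c (1 + h/r).
ρ_m = 2.85 × (1 + 5.5 km/30.7 km) = 3.36 g/cm³.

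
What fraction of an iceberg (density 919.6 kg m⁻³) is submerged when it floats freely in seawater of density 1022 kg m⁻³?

Submerged fraction = ρ_obj/ρ_fluid = 919.6/1022 = 0.9.

0.9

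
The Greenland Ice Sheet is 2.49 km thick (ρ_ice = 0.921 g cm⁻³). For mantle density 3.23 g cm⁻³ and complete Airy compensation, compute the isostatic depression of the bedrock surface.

For local isostatic compensation: the ice load ρ_ice t is balanced by mantle displaced below, ρ_m s.
s = t ρ_ice / ρ_m = 2.49 km × 0.921/3.23 = 0.71 km.

0.71 km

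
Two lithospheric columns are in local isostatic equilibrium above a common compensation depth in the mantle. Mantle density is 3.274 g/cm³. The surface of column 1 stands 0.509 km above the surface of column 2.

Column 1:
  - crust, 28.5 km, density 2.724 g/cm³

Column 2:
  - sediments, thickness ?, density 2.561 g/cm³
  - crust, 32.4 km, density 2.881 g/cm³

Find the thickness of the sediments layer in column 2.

Take the compensation level at the base of the deeper column (depth z_c below the surface of column 1) and equate Σ ρ_i t_i down to z_c; mantle fills any gap and the z_c terms cancel.
Column 1: 28.5×2.724 + (z_c − 28.5)×3.274
Column 2: 0.509×0 + x×2.561 + 32.4×2.881 + (z_c − 0.509 − 32.4 − x)×3.274
The z_c×3.274 term appears on both sides and cancels. Collect the known terms of each column as K = Σ(ρt)_known − 3.274 × (depth of known layers): K_1 = 77.634 − 3.274×28.5 = −15.675; K_2 = 93.3444 − 3.274×(0.509 + 32.4) = −14.399666.
Balance: K_1 = K_2 − x×(3.274 − 2.561), so x = (K_2 − K_1)/(3.274 − 2.561) = 1.27533/0.713 = 1.79 km.

1.79 km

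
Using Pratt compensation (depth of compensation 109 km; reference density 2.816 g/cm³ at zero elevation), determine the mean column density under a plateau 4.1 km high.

Pratt balance: ρ_ref D = ρ (D + h).
ρ = ρ_ref D/(D + h) = 2.816 × 109 km/(109 km + 4.1 km) = 2.71 g/cm³.

2.71 g/cm³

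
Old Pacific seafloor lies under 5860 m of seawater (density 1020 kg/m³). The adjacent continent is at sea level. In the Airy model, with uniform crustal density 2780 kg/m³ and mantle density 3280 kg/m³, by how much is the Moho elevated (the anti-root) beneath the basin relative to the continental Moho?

20600 m

In Airy isostatic equilibrium: replacing crust with seawater at the top is compensated by replacing crust with mantle at the base: d (ρ_c − ρ_w) = a (ρ_m − ρ_c).
a = d (ρ_c − ρ_w)/(ρ_m − ρ_c) = 5860 m × 1760/500 = 20600 m.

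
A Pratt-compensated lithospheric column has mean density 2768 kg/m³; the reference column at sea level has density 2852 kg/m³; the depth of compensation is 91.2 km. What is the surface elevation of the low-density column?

ρ_ref D = ρ (D + h) → h = D (ρ_ref − ρ)/ρ.
h = 91.2 km × (2852 − 2768)/2768 = 2.77 km.

2.77 km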